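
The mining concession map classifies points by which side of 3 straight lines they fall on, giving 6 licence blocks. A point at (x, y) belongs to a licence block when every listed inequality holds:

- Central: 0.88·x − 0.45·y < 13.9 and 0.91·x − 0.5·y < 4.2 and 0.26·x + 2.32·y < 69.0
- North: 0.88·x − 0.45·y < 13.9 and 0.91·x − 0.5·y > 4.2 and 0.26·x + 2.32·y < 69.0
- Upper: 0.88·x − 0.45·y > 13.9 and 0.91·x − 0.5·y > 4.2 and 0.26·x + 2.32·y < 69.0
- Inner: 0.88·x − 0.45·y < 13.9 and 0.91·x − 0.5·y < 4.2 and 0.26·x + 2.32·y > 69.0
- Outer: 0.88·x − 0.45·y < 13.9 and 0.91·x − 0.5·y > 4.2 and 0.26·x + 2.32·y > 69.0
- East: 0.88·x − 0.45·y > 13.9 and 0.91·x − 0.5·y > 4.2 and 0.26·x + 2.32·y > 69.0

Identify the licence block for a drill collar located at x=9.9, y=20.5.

0.88·9.9 − 0.45·20.5 = -0.513, which is < 13.9
0.91·9.9 − 0.5·20.5 = -1.241, which is < 4.2
0.26·9.9 + 2.32·20.5 = 50.134, which is < 69.0
This sign pattern matches Central.

Central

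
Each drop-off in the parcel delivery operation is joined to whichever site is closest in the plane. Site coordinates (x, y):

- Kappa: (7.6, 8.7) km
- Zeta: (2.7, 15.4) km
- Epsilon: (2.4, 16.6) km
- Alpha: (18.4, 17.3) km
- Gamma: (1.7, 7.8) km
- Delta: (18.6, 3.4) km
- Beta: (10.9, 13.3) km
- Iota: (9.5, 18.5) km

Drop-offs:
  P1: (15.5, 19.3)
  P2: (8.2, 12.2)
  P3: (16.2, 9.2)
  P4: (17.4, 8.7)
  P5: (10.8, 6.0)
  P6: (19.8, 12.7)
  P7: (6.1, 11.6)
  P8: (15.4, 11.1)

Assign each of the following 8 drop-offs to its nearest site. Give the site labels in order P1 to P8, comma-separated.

P1 → Alpha (d²=12.41)
P2 → Beta (d²=8.50)
P3 → Delta (d²=39.40)
P4 → Delta (d²=29.53)
P5 → Kappa (d²=17.53)
P6 → Alpha (d²=23.12)
P7 → Kappa (d²=10.66)
P8 → Beta (d²=25.09)

Alpha, Beta, Delta, Delta, Kappa, Alpha, Kappa, Beta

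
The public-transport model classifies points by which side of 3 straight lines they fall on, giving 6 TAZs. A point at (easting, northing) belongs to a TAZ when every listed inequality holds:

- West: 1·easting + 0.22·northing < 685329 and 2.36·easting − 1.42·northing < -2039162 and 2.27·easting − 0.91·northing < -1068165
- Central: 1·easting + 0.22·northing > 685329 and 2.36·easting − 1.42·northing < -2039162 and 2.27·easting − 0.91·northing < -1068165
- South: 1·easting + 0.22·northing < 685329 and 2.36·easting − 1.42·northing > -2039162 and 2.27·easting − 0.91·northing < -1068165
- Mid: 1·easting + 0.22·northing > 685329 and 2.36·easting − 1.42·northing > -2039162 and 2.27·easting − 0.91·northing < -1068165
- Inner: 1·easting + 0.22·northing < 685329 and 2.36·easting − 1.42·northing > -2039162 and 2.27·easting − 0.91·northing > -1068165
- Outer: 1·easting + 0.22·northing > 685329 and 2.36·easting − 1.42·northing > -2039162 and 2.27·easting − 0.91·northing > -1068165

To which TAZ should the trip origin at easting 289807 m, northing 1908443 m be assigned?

1·289807 + 0.22·1908443 = 709664.460, which is > 685329
2.36·289807 − 1.42·1908443 = -2026044.540, which is > -2039162
2.27·289807 − 0.91·1908443 = -1078821.240, which is < -1068165
This sign pattern matches Mid.

Mid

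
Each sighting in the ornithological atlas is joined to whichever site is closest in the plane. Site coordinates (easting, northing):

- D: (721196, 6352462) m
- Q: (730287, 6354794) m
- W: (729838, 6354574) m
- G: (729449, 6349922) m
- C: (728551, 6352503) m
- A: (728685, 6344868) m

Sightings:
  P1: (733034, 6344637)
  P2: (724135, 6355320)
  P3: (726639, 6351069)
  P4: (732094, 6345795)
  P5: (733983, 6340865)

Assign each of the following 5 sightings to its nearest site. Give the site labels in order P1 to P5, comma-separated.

P1 → A (d²=18967162.00)
P2 → D (d²=16805885.00)
P3 → C (d²=5712100.00)
P4 → A (d²=12480610.00)
P5 → A (d²=44092813.00)

A, D, C, A, A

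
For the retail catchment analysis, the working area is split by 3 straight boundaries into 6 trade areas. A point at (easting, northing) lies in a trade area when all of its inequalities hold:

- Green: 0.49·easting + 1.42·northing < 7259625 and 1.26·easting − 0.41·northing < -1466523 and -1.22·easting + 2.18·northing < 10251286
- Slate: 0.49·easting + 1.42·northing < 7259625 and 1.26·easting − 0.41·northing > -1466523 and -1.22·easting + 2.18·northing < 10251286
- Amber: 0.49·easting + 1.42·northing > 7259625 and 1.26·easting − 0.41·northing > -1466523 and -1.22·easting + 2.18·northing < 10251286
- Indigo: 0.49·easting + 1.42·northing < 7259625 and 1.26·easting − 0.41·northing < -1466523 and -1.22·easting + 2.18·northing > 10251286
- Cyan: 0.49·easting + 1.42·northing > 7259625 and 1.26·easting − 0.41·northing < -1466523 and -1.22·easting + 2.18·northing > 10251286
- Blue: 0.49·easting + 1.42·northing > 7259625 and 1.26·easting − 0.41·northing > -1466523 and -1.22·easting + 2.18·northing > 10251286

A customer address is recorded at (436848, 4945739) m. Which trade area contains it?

0.49·436848 + 1.42·4945739 = 7237004.900, which is < 7259625
1.26·436848 − 0.41·4945739 = -1477324.510, which is < -1466523
-1.22·436848 + 2.18·4945739 = 10248756.460, which is < 10251286
This sign pattern matches Green.

Green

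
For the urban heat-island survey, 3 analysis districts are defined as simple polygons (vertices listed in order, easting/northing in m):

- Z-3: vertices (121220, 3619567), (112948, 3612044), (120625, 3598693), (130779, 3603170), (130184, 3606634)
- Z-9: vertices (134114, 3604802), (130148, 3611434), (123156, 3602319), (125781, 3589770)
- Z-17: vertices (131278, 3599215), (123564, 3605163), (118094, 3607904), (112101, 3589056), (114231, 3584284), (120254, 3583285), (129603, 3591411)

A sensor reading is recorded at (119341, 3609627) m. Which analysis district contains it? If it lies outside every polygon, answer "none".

Z-3

Cast a ray rightward from (119341, 3609627). For each polygon, the edges (by vertex number in listed order) whose endpoints lie on opposite sides of northing = 3609627, where each meets that height, and whether that is right or left of the point:
Z-3: 2–3 at easting≈114337.8 (left), 5–1 at easting≈128109.5 (right) → 1 crossing.
Z-9: 1–2 at easting≈131228.6 (right), 2–3 at easting≈128761.9 (right) → 2 crossings.
Z-17: no edge straddles that height → 0 crossings.
Only Z-3 has an odd count, so the point is inside Z-3.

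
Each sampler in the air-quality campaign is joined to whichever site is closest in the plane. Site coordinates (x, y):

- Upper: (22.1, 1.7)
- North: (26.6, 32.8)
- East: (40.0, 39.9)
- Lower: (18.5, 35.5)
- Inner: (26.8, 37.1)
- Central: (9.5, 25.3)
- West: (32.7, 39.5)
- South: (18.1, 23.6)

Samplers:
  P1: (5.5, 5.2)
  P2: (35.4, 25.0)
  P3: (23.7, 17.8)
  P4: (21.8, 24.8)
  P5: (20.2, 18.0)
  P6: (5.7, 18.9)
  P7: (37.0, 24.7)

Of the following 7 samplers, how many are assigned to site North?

P1 → Upper
P2 → North
P3 → South
P4 → South
P5 → South
P6 → Central
P7 → North
2 of the 7 go to North.

2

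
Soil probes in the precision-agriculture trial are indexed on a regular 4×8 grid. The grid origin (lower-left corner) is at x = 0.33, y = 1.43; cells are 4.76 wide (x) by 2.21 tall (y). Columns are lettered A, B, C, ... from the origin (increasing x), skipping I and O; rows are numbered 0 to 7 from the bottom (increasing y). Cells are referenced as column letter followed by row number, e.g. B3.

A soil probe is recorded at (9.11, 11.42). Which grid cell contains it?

B4

Column index: ⌊(9.11 − 0.33) / 4.76⌋ = ⌊1.845⌋ = 1 → column B
Row offset from origin: ⌊(11.42 − 1.43) / 2.21⌋ = ⌊4.520⌋ = 4 → row 4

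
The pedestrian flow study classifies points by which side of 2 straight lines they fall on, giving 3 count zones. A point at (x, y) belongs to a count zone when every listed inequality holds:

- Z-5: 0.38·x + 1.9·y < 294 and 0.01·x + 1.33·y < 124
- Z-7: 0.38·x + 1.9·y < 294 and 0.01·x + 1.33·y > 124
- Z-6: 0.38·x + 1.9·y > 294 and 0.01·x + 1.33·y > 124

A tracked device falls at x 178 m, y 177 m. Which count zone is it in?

Z-6

0.38·178 + 1.9·177 = 403.940, which is > 294
0.01·178 + 1.33·177 = 237.190, which is > 124
This sign pattern matches Z-6.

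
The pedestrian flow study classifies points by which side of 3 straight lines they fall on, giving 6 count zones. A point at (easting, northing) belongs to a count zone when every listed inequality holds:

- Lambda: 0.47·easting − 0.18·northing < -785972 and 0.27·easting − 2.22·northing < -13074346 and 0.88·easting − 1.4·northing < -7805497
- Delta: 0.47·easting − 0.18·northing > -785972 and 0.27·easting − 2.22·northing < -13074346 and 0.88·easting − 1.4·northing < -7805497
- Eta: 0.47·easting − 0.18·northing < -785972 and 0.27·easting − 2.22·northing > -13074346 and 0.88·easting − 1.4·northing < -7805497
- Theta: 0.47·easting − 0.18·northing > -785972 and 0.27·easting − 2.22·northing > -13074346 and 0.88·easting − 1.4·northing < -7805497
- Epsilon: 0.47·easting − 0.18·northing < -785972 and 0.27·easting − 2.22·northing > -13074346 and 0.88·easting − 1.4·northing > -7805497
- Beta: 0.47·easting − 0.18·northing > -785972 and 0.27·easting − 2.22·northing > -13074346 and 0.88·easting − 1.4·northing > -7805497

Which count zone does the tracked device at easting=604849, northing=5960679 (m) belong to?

0.47·604849 − 0.18·5960679 = -788643.190, which is < -785972
0.27·604849 − 2.22·5960679 = -13069398.150, which is > -13074346
0.88·604849 − 1.4·5960679 = -7812683.480, which is < -7805497
This sign pattern matches Eta.

Eta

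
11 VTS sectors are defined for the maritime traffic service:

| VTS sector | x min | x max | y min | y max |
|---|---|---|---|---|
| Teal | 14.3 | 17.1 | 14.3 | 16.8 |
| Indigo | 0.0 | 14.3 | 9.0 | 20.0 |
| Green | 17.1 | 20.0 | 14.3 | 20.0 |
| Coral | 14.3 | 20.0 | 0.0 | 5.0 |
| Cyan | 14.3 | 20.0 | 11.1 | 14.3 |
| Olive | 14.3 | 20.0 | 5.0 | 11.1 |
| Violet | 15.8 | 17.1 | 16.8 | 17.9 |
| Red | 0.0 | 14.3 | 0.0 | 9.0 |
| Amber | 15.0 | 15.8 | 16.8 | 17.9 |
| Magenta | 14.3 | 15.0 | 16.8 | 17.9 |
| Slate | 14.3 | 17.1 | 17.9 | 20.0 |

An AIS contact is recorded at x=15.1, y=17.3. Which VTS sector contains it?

The point has x = 15.1 and y = 17.3.
Only Amber satisfies 15.0 ≤ x ≤ 15.8 and 16.8 ≤ y ≤ 17.9.

Amber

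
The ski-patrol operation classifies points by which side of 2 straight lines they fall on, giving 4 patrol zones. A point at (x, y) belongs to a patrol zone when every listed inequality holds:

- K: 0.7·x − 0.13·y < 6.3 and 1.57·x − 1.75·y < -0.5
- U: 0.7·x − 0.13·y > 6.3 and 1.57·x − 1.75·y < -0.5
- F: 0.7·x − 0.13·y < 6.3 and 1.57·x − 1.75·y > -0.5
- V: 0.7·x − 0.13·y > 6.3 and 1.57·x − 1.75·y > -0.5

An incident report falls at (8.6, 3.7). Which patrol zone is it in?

0.7·8.6 − 0.13·3.7 = 5.539, which is < 6.3
1.57·8.6 − 1.75·3.7 = 7.027, which is > -0.5
This sign pattern matches F.

F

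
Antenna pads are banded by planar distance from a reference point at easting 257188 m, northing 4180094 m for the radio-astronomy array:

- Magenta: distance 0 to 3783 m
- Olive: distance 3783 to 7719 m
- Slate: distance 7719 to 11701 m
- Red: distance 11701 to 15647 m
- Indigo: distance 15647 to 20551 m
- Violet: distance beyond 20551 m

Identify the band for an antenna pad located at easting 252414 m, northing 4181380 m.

Distance = √((252414−257188)² + (4181380−4180094)²) = √(22791076.000 + 1653796.000) = 4944.176 m.
3783 ≤ 4944.176 < 7719 → Olive.

Olive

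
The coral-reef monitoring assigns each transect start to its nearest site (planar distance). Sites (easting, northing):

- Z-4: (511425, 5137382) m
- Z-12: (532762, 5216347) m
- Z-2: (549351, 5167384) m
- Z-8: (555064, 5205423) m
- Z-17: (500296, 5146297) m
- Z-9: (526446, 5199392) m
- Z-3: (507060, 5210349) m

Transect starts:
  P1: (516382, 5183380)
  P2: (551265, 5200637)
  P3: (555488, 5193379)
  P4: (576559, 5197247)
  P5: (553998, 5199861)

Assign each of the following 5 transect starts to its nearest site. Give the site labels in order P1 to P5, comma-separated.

P1 → Z-9 (d²=357668240.00)
P2 → Z-8 (d²=37338197.00)
P3 → Z-8 (d²=145237712.00)
P4 → Z-8 (d²=528882001.00)
P5 → Z-8 (d²=32072200.00)

Z-9, Z-8, Z-8, Z-8, Z-8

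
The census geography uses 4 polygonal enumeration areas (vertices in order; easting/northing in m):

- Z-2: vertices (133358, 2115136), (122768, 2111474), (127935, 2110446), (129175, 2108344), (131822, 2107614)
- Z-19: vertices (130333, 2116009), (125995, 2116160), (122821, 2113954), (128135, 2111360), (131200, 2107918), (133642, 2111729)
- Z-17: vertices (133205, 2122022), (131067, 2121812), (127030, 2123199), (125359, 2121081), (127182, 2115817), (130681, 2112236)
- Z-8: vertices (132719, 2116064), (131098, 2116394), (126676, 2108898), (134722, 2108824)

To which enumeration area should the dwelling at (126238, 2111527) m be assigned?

Cast a ray rightward from (126238, 2111527). For each polygon, the edges (by vertex number in listed order) whose endpoints lie on opposite sides of northing = 2111527, where each meets that height, and whether that is right or left of the point:
Z-2: 1–2 at easting≈122921.3 (left), 5–1 at easting≈132621.0 (right) → 1 crossing.
Z-19: 3–4 at easting≈127792.9 (right), 5–6 at easting≈133512.6 (right) → 2 crossings.
Z-17: no edge straddles that height → 0 crossings.
Z-8: 2–3 at easting≈128226.9 (right), 4–1 at easting≈133974.2 (right) → 2 crossings.
Only Z-2 has an odd count, so the point is inside Z-2.

Z-2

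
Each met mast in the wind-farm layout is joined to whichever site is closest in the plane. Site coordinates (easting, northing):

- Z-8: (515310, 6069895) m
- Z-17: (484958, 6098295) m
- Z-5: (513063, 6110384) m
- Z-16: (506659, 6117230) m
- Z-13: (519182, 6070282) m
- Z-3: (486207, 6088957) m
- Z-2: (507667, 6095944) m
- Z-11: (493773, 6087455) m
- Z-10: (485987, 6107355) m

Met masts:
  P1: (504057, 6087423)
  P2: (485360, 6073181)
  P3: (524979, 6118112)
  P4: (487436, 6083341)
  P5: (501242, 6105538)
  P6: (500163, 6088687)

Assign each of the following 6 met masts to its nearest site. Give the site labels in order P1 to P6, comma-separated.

Z-2, Z-3, Z-5, Z-3, Z-2, Z-11

P1 → Z-2 (d²=85639541.00)
P2 → Z-3 (d²=249599585.00)
P3 → Z-5 (d²=201713040.00)
P4 → Z-3 (d²=33049897.00)
P5 → Z-2 (d²=133325461.00)
P6 → Z-11 (d²=42349924.00)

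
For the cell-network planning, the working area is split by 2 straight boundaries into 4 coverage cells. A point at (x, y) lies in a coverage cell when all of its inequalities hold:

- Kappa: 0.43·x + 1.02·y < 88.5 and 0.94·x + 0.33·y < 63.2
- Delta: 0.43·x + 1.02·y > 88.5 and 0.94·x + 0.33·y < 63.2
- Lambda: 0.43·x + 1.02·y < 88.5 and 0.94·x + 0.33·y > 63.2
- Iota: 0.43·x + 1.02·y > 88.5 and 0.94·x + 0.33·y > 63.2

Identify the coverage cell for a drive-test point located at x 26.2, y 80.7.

0.43·26.2 + 1.02·80.7 = 93.580, which is > 88.5
0.94·26.2 + 0.33·80.7 = 51.259, which is < 63.2
This sign pattern matches Delta.

Delta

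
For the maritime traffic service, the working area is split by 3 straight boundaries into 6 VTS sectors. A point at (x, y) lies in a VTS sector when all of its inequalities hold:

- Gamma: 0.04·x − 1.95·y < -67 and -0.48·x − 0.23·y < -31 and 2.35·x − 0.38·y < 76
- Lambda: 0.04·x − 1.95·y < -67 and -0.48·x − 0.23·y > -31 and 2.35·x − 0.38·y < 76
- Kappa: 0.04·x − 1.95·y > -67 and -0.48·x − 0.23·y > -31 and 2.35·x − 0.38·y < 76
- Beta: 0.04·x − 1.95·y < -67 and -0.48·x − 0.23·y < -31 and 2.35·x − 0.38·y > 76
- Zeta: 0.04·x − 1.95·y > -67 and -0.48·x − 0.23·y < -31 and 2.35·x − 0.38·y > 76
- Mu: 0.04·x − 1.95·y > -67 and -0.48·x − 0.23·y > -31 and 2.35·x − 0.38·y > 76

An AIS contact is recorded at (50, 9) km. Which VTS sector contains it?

0.04·50 − 1.95·9 = -15.550, which is > -67
-0.48·50 − 0.23·9 = -26.070, which is > -31
2.35·50 − 0.38·9 = 114.080, which is > 76
This sign pattern matches Mu.

Mu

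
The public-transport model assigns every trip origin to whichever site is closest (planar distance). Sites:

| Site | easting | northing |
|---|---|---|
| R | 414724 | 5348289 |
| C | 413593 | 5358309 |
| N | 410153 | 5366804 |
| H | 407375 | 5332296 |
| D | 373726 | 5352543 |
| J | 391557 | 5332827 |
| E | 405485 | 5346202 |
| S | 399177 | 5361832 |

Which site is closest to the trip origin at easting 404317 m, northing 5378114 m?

Squared distances to each site:
R: 997836274.000; C: 478282201.000; N: 161974996.000; H: 2108640488.000; D: 1589685322.000; J: 2213729969.000; E: 1019739968.000; S: 291523124.000.
Minimum at N.

N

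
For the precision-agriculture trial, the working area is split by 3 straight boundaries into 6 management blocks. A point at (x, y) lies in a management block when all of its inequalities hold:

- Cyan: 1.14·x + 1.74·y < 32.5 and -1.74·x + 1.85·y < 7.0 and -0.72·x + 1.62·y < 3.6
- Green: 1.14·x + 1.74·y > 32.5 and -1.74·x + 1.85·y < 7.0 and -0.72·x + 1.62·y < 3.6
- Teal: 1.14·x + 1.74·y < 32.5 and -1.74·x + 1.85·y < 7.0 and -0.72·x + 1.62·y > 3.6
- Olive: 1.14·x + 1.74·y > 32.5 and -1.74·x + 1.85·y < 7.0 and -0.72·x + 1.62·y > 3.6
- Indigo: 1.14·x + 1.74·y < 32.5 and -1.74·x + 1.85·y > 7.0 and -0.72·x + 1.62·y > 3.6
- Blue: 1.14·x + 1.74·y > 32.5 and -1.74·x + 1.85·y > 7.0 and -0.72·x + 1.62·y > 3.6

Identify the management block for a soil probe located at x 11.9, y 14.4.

Olive

1.14·11.9 + 1.74·14.4 = 38.622, which is > 32.5
-1.74·11.9 + 1.85·14.4 = 5.934, which is < 7.0
-0.72·11.9 + 1.62·14.4 = 14.760, which is > 3.6
This sign pattern matches Olive.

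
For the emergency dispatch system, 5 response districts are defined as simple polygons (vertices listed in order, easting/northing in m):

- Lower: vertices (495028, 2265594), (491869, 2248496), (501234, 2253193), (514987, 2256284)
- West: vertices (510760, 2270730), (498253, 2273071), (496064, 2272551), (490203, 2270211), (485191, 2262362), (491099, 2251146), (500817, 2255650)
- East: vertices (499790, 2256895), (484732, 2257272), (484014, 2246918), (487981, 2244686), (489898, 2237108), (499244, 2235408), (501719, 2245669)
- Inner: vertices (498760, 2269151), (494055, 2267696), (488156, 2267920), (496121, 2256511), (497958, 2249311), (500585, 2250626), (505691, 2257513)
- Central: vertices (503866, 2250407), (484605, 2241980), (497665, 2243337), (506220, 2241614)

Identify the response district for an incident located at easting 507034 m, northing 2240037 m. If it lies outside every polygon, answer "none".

Cast a ray rightward from (507034, 2240037). For each polygon, the edges (by vertex number in listed order) whose endpoints lie on opposite sides of northing = 2240037, where each meets that height, and whether that is right or left of the point:
Lower: no edge straddles that height → 0 crossings.
West: no edge straddles that height → 0 crossings.
East: 4–5 at easting≈489157.1 (left), 6–7 at easting≈500360.5 (left) → 0 crossings.
Inner: no edge straddles that height → 0 crossings.
Central: no edge straddles that height → 0 crossings.
All counts are even, so the point lies outside every listed polygon.

none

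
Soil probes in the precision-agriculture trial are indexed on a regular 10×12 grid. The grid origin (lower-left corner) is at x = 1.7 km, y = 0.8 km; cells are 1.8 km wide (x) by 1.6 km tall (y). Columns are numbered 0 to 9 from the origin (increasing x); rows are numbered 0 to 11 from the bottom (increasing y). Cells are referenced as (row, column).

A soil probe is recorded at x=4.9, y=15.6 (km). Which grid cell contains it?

(9, 1)

Column index: ⌊(4.9 − 1.7) / 1.8⌋ = ⌊1.778⌋ = 1
Row offset from origin: ⌊(15.6 − 0.8) / 1.6⌋ = ⌊9.250⌋ = 9 → row 9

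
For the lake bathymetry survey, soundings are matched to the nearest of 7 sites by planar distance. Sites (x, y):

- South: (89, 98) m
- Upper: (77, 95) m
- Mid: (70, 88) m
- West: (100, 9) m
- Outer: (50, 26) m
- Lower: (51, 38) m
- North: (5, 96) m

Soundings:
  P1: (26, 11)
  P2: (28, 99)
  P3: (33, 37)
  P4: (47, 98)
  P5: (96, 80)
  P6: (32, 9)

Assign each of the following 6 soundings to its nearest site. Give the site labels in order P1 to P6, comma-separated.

Outer, North, Lower, Mid, South, Outer

P1 → Outer (d²=801.00)
P2 → North (d²=538.00)
P3 → Lower (d²=325.00)
P4 → Mid (d²=629.00)
P5 → South (d²=373.00)
P6 → Outer (d²=613.00)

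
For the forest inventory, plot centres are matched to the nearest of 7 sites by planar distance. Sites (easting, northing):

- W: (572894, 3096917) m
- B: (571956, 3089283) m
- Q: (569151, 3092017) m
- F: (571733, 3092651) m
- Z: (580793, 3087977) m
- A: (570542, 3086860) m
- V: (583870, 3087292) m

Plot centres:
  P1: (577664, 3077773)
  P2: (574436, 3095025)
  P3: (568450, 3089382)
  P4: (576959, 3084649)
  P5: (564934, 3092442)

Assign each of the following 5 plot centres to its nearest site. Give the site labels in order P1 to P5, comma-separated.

P1 → Z (d²=113912257.00)
P2 → W (d²=5957428.00)
P3 → Q (d²=7434626.00)
P4 → Z (d²=25775140.00)
P5 → Q (d²=17963714.00)

Z, W, Q, Z, Q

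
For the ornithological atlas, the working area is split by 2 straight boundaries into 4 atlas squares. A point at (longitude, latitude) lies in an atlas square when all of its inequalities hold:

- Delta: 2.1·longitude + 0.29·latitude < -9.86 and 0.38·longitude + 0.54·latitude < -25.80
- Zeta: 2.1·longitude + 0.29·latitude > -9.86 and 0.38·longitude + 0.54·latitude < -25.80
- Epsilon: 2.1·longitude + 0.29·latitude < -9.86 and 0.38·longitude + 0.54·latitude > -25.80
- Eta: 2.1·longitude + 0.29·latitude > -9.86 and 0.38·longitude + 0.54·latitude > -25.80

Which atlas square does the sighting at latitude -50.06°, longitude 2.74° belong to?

Zeta

2.1·2.74 + 0.29·-50.06 = -8.763, which is > -9.86
0.38·2.74 + 0.54·-50.06 = -25.991, which is < -25.80
This sign pattern matches Zeta.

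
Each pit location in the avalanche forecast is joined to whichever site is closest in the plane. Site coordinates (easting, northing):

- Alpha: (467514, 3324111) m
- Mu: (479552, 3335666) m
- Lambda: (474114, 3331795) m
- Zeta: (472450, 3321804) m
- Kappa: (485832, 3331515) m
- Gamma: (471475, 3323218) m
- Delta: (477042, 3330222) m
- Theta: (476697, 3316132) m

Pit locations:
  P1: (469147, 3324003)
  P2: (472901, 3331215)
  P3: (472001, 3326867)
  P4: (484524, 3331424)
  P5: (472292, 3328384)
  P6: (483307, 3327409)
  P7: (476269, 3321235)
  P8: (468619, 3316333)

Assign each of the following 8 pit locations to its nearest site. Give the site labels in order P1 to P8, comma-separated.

Alpha, Lambda, Gamma, Kappa, Lambda, Kappa, Zeta, Zeta

P1 → Alpha (d²=2678353.00)
P2 → Lambda (d²=1807769.00)
P3 → Gamma (d²=13591877.00)
P4 → Kappa (d²=1719145.00)
P5 → Lambda (d²=14954605.00)
P6 → Kappa (d²=23234861.00)
P7 → Zeta (d²=14908522.00)
P8 → Zeta (d²=44608402.00)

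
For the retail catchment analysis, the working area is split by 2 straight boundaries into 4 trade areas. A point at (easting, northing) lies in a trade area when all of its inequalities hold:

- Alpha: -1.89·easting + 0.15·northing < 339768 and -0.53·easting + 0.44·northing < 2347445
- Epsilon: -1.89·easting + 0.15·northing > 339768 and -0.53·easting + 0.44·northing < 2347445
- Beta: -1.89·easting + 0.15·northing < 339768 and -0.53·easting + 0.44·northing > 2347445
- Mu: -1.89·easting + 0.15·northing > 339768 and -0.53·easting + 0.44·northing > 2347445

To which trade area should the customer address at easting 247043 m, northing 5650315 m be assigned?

Mu

-1.89·247043 + 0.15·5650315 = 380635.980, which is > 339768
-0.53·247043 + 0.44·5650315 = 2355205.810, which is > 2347445
This sign pattern matches Mu.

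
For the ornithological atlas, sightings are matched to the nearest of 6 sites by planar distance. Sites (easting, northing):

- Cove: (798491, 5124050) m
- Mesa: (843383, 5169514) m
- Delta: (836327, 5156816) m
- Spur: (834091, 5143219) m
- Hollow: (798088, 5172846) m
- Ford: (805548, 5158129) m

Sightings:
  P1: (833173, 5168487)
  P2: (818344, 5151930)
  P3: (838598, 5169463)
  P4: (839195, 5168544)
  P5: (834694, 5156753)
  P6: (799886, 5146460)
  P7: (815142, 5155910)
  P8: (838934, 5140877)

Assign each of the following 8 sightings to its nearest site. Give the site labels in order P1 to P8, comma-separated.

Mesa, Ford, Mesa, Mesa, Delta, Ford, Ford, Spur

P1 → Mesa (d²=105298829.00)
P2 → Ford (d²=202165217.00)
P3 → Mesa (d²=22898826.00)
P4 → Mesa (d²=18480244.00)
P5 → Delta (d²=2670658.00)
P6 → Ford (d²=168223805.00)
P7 → Ford (d²=96968797.00)
P8 → Spur (d²=28939613.00)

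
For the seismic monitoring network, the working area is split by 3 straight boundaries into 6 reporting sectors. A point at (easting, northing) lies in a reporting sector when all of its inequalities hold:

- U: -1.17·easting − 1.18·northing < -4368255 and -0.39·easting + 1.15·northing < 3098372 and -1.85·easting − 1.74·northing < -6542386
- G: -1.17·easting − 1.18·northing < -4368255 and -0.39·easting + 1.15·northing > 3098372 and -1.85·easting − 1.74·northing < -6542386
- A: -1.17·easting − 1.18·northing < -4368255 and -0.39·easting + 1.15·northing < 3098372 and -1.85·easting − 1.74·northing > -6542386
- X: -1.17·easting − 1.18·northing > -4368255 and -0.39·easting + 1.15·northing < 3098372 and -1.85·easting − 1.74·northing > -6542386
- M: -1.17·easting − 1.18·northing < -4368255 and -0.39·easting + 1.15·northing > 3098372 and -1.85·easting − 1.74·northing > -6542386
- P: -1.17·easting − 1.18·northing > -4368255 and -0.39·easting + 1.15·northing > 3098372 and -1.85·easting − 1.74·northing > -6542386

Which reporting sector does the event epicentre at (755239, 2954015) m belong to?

-1.17·755239 − 1.18·2954015 = -4369367.330, which is < -4368255
-0.39·755239 + 1.15·2954015 = 3102574.040, which is > 3098372
-1.85·755239 − 1.74·2954015 = -6537178.250, which is > -6542386
This sign pattern matches M.

M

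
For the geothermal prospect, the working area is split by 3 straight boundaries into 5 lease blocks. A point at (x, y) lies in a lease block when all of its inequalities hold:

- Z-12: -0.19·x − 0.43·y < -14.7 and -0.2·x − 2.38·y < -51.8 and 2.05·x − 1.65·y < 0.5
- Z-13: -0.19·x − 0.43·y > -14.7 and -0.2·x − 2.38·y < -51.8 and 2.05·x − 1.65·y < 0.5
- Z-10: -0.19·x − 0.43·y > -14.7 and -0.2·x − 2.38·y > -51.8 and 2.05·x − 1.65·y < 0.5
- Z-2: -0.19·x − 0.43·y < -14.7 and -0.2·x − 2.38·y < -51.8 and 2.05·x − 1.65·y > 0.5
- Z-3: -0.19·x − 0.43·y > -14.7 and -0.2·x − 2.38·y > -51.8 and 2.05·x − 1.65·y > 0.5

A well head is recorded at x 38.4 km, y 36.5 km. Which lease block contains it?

Z-2

-0.19·38.4 − 0.43·36.5 = -22.991, which is < -14.7
-0.2·38.4 − 2.38·36.5 = -94.550, which is < -51.8
2.05·38.4 − 1.65·36.5 = 18.495, which is > 0.5
This sign pattern matches Z-2.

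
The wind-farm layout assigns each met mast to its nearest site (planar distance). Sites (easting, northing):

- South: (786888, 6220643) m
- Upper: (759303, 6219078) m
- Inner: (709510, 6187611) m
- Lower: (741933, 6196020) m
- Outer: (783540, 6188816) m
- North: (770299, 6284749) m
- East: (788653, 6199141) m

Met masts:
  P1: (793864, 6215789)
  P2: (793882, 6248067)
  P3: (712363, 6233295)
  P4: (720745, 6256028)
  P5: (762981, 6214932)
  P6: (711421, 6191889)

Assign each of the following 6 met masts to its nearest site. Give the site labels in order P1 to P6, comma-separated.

South, South, Inner, Upper, Upper, Inner

P1 → South (d²=72225892.00)
P2 → South (d²=800991812.00)
P3 → Inner (d²=2095167465.00)
P4 → Upper (d²=2852021864.00)
P5 → Upper (d²=30717000.00)
P6 → Inner (d²=21953205.00)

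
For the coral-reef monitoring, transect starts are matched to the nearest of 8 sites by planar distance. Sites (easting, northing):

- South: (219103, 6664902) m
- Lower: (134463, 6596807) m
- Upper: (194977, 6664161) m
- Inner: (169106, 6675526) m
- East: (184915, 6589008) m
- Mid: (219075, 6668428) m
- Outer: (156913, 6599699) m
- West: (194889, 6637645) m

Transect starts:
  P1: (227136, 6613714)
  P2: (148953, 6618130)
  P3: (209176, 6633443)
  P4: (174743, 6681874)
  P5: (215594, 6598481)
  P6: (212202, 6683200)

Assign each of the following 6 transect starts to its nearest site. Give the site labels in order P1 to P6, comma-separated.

West, Outer, West, Inner, East, Mid

P1 → West (d²=1612561770.00)
P2 → Outer (d²=403063361.00)
P3 → West (d²=221775173.00)
P4 → Inner (d²=72072873.00)
P5 → East (d²=1030938770.00)
P6 → Mid (d²=265450113.00)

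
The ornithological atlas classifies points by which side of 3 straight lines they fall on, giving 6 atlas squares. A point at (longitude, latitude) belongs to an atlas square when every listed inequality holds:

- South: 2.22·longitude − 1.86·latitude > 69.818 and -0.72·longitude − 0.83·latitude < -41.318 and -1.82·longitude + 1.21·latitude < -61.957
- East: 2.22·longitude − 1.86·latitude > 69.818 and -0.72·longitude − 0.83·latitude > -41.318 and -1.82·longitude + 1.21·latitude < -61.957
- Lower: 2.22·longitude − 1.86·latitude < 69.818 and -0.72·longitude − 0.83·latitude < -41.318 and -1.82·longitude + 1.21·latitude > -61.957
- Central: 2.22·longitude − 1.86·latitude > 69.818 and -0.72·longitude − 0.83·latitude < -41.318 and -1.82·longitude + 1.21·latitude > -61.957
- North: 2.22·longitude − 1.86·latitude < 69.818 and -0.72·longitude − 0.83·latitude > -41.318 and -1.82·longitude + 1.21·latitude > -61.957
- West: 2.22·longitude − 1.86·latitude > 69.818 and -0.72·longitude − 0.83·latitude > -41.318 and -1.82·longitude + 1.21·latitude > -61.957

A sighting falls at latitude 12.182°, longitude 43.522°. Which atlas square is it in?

2.22·43.522 − 1.86·12.182 = 73.960, which is > 69.818
-0.72·43.522 − 0.83·12.182 = -41.447, which is < -41.318
-1.82·43.522 + 1.21·12.182 = -64.470, which is < -61.957
This sign pattern matches South.

South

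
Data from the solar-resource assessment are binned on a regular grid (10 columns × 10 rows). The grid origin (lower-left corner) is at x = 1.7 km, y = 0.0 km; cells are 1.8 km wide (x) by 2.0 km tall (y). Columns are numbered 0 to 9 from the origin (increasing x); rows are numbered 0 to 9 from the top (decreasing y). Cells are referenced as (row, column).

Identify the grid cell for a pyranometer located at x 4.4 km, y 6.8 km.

(6, 1)

Column index: ⌊(4.4 − 1.7) / 1.8⌋ = ⌊1.500⌋ = 1
Row offset from origin: ⌊(6.8 − 0.0) / 2.0⌋ = ⌊3.400⌋ = 3 → row 6 (counted from top)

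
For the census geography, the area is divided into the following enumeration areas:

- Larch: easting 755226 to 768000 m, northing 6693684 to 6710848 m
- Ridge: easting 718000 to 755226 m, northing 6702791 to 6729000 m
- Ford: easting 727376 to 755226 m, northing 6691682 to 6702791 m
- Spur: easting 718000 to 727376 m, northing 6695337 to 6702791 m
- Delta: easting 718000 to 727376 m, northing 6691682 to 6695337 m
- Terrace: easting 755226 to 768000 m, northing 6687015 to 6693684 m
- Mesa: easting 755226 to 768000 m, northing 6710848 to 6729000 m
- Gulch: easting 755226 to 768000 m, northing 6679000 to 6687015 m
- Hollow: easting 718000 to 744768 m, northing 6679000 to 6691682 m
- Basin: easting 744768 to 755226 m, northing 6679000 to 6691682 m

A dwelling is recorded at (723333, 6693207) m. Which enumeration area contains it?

The point has easting = 723333 and northing = 6693207.
Only Delta satisfies 718000 ≤ easting ≤ 727376 and 6691682 ≤ northing ≤ 6695337.

Delta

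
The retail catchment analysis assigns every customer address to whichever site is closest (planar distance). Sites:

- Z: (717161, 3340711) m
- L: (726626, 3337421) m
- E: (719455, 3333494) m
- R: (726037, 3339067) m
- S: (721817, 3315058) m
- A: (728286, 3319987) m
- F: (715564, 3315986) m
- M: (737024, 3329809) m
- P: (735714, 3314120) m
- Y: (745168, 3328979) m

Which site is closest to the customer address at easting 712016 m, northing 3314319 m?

Squared distances to each site:
Z: 723008689.000; L: 747154504.000; E: 423019346.000; R: 809051945.000; S: 96605722.000; A: 296839124.000; F: 15367193.000; M: 865340164.000; P: 561634805.000; Y: 1313970704.000.
Minimum at F.

F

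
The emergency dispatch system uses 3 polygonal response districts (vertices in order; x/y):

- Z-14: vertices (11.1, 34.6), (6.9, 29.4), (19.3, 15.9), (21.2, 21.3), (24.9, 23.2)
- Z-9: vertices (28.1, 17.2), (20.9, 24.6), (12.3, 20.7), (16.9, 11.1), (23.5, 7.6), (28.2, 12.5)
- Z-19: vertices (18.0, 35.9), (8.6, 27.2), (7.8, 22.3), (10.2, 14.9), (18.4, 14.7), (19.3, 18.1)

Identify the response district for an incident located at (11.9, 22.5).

Cast a ray rightward from (11.9, 22.5). For each polygon, the edges (by vertex number in listed order) whose endpoints lie on opposite sides of y = 22.5, where each meets that height, and whether that is right or left of the point:
Z-14: 2–3 at x≈13.24 (right), 4–5 at x≈23.54 (right) → 2 crossings.
Z-9: 1–2 at x≈22.94 (right), 2–3 at x≈16.27 (right) → 2 crossings.
Z-19: 2–3 at x≈7.83 (left), 6–1 at x≈18.98 (right) → 1 crossing.
Only Z-19 has an odd count, so the point is inside Z-19.

Z-19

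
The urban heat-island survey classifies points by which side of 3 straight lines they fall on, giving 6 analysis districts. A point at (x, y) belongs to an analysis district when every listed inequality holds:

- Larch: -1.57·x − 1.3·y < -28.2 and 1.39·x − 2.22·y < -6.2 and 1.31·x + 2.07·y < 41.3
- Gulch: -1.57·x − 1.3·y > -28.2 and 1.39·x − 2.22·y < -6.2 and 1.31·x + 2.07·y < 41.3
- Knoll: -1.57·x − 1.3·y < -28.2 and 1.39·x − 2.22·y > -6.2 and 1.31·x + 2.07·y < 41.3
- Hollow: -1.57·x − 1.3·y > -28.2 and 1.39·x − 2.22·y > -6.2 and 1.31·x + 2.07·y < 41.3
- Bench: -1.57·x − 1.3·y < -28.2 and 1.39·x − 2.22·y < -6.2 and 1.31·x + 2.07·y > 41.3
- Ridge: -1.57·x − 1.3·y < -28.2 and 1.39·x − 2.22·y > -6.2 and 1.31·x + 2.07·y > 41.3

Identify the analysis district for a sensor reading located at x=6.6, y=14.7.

-1.57·6.6 − 1.3·14.7 = -29.472, which is < -28.2
1.39·6.6 − 2.22·14.7 = -23.460, which is < -6.2
1.31·6.6 + 2.07·14.7 = 39.075, which is < 41.3
This sign pattern matches Larch.

Larch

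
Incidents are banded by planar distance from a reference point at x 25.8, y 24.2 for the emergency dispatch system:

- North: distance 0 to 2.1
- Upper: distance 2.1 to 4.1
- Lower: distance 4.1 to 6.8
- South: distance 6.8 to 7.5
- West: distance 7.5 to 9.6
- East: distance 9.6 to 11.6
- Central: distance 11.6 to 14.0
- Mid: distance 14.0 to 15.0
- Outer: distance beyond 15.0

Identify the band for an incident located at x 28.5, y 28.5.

Distance = √((28.5−25.8)² + (28.5−24.2)²) = √(7.290 + 18.490) = 5.077.
4.1 ≤ 5.077 < 6.8 → Lower.

Lower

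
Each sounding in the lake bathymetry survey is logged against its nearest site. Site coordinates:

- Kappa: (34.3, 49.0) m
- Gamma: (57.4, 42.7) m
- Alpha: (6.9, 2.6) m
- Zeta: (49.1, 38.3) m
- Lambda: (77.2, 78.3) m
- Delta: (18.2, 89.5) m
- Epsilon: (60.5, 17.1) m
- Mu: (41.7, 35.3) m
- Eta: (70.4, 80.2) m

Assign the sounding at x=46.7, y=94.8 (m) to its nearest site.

Squared distances to each site:
Kappa: 2251.400; Gamma: 2828.900; Alpha: 10084.880; Zeta: 3198.010; Lambda: 1202.500; Delta: 840.340; Epsilon: 6227.730; Mu: 3565.250; Eta: 774.850.
Minimum at Eta.

Eta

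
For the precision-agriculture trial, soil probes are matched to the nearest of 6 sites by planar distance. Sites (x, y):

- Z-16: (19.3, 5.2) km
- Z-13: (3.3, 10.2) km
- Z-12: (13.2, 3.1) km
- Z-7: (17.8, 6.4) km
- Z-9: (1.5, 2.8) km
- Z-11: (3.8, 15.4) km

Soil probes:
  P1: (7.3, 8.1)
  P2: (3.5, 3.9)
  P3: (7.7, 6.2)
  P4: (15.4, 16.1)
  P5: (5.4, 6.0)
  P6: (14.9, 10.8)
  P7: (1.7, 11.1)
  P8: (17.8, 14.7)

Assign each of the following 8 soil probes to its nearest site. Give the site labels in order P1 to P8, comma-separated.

Z-13, Z-9, Z-13, Z-7, Z-13, Z-7, Z-13, Z-7

P1 → Z-13 (d²=20.41)
P2 → Z-9 (d²=5.21)
P3 → Z-13 (d²=35.36)
P4 → Z-7 (d²=99.85)
P5 → Z-13 (d²=22.05)
P6 → Z-7 (d²=27.77)
P7 → Z-13 (d²=3.37)
P8 → Z-7 (d²=68.89)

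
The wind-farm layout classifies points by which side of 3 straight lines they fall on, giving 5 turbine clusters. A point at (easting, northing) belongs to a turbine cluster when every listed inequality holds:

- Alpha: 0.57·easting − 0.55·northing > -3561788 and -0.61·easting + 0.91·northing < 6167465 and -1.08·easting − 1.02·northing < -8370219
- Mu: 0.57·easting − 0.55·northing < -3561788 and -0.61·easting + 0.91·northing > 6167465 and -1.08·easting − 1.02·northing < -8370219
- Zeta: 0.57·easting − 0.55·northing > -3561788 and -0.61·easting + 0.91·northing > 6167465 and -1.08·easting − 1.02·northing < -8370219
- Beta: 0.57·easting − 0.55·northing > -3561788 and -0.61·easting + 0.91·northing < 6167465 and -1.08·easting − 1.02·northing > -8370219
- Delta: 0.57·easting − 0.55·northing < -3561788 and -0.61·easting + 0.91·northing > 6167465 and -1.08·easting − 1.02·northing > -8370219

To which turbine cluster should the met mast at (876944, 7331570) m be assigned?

Alpha

0.57·876944 − 0.55·7331570 = -3532505.420, which is > -3561788
-0.61·876944 + 0.91·7331570 = 6136792.860, which is < 6167465
-1.08·876944 − 1.02·7331570 = -8425300.920, which is < -8370219
This sign pattern matches Alpha.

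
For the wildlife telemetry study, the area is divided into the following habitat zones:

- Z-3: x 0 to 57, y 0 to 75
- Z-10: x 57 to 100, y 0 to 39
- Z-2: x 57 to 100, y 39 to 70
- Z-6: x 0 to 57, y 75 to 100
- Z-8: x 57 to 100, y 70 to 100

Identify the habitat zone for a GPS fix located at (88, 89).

The point has x = 88 and y = 89.
Only Z-8 satisfies 57 ≤ x ≤ 100 and 70 ≤ y ≤ 100.

Z-8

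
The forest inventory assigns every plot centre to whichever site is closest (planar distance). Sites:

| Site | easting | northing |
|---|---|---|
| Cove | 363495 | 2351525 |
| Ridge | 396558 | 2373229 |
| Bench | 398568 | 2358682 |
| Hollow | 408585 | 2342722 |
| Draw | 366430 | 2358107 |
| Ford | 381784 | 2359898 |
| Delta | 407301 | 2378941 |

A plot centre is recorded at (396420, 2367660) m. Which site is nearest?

Ridge

Squared distances to each site:
Cove: 1344393850.000; Ridge: 31032805.000; Bench: 85218388.000; Hollow: 769891069.000; Draw: 990659909.000; Ford: 274461140.000; Delta: 245657122.000.
Minimum at Ridge.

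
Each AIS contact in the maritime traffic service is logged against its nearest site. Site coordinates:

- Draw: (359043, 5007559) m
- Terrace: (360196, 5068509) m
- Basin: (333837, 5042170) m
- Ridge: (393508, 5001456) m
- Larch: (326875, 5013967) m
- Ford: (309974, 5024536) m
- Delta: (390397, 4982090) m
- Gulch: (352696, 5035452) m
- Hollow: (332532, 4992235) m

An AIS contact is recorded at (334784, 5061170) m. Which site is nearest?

Basin

Squared distances to each site:
Draw: 3462638402.000; Terrace: 699630665.000; Basin: 361896809.000; Ridge: 7014269972.000; Larch: 2290675490.000; Ford: 1957586056.000; Delta: 9346452169.000; Gulch: 982255268.000; Hollow: 4757105729.000.
Minimum at Basin.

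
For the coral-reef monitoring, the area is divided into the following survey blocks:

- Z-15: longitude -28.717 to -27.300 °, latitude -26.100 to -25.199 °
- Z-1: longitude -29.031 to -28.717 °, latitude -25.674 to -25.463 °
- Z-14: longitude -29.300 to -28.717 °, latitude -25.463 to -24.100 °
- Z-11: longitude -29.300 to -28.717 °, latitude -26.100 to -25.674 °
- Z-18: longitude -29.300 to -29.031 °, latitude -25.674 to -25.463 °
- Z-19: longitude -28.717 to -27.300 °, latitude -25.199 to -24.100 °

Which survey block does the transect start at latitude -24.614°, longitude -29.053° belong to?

Z-14

The point has longitude = -29.053 and latitude = -24.614.
Only Z-14 satisfies -29.300 ≤ longitude ≤ -28.717 and -25.463 ≤ latitude ≤ -24.100.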